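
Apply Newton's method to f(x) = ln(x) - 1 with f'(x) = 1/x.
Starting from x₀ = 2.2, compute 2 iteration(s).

f(x) = ln(x) - 1
f'(x) = 1/x
x₀ = 2.2

Newton-Raphson formula: x_{n+1} = x_n - f(x_n)/f'(x_n)

Iteration 1:
  f(2.200000) = -0.211543
  f'(2.200000) = 0.454545
  x_1 = 2.200000 - (-0.211543)/0.454545 = 2.665394
Iteration 2:
  f(2.665394) = -0.019648
  f'(2.665394) = 0.375179
  x_2 = 2.665394 - (-0.019648)/0.375179 = 2.717764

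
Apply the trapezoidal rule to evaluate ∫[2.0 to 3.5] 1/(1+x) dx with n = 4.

f(x) = 1/(1+x)
a = 2.0, b = 3.5, n = 4
h = (b - a)/n = 0.375000

Trapezoidal rule: (h/2)[f(x₀) + 2f(x₁) + 2f(x₂) + ... + f(xₙ)]

x_0 = 2.0000, f(x_0) = 0.333333, coefficient = 1
x_1 = 2.3750, f(x_1) = 0.296296, coefficient = 2
x_2 = 2.7500, f(x_2) = 0.266667, coefficient = 2
x_3 = 3.1250, f(x_3) = 0.242424, coefficient = 2
x_4 = 3.5000, f(x_4) = 0.222222, coefficient = 1

I ≈ (0.375000/2) × 2.166330 = 0.406187
Exact value: 0.405465
Error: 0.000722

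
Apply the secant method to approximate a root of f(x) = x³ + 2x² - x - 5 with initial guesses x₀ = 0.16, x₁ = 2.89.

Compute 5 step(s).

f(x) = x³ + 2x² - x - 5
x₀ = 0.16, x₁ = 2.89

Secant formula: x_{n+1} = x_n - f(x_n)(x_n - x_{n-1})/(f(x_n) - f(x_{n-1}))

Iteration 1:
  f(0.160000) = -5.104704
  f(2.890000) = 32.951769
  x_2 = 2.890000 - 32.951769×(2.890000 - 0.160000)/(32.951769 - (-5.104704))
       = 0.526188
Iteration 2:
  f(2.890000) = 32.951769
  f(0.526188) = -4.826752
  x_3 = 0.526188 - (-4.826752)×(0.526188 - 2.890000)/(-4.826752 - 32.951769)
       = 0.828200
Iteration 3:
  f(0.526188) = -4.826752
  f(0.828200) = -3.888296
  x_4 = 0.828200 - (-3.888296)×(0.828200 - 0.526188)/(-3.888296 - (-4.826752))
       = 2.079520
Iteration 4:
  f(0.828200) = -3.888296
  f(2.079520) = 10.561977
  x_5 = 2.079520 - 10.561977×(2.079520 - 0.828200)/(10.561977 - (-3.888296))
       = 1.164906
Iteration 5:
  f(2.079520) = 10.561977
  f(1.164906) = -1.870106
  x_6 = 1.164906 - (-1.870106)×(1.164906 - 2.079520)/(-1.870106 - 10.561977)
       = 1.302488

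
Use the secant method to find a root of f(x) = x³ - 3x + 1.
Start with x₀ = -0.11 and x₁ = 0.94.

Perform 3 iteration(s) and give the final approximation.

f(x) = x³ - 3x + 1
x₀ = -0.11, x₁ = 0.94

Secant formula: x_{n+1} = x_n - f(x_n)(x_n - x_{n-1})/(f(x_n) - f(x_{n-1}))

Iteration 1:
  f(-0.110000) = 1.328669
  f(0.940000) = -0.989416
  x_2 = 0.940000 - (-0.989416)×(0.940000 - (-0.110000))/(-0.989416 - 1.328669)
       = 0.491834
Iteration 2:
  f(0.940000) = -0.989416
  f(0.491834) = -0.356527
  x_3 = 0.491834 - (-0.356527)×(0.491834 - 0.940000)/(-0.356527 - (-0.989416))
       = 0.239367
Iteration 3:
  f(0.491834) = -0.356527
  f(0.239367) = 0.295613
  x_4 = 0.239367 - 0.295613×(0.239367 - 0.491834)/(0.295613 - (-0.356527))
       = 0.353810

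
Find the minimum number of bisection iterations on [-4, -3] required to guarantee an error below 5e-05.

We need (b-a)/2^n ≤ 5e-05
(-3 - (-4))/2^n ≤ 5e-05
1/2^n ≤ 5e-05
2^n ≥ 20000
n ≥ log₂(20000) = 14.29
n ≥ 15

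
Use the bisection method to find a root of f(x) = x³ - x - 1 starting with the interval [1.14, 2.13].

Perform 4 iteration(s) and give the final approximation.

f(x) = x³ - x - 1
Initial interval: [1.14, 2.13]

Iteration 1:
  c_1 = (1.140000 + 2.130000)/2 = 1.635000
  f(c_1) = f(1.635000) = 1.735723
  f(a) × f(c) < 0, new interval: [1.140000, 1.635000]
Iteration 2:
  c_2 = (1.140000 + 1.635000)/2 = 1.387500
  f(c_2) = f(1.387500) = 0.283654
  f(a) × f(c) < 0, new interval: [1.140000, 1.387500]
Iteration 3:
  c_3 = (1.140000 + 1.387500)/2 = 1.263750
  f(c_3) = f(1.263750) = -0.245460
  f(a) × f(c) ≥ 0, new interval: [1.263750, 1.387500]
Iteration 4:
  c_4 = (1.263750 + 1.387500)/2 = 1.325625
  f(c_4) = f(1.325625) = 0.003871
  f(a) × f(c) < 0, new interval: [1.263750, 1.325625]

After 4 iteration(s), the approximation is c_4 = 1.325625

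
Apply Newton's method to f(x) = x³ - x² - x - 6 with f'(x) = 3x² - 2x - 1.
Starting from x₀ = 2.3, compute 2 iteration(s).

f(x) = x³ - x² - x - 6
f'(x) = 3x² - 2x - 1
x₀ = 2.3

Newton-Raphson formula: x_{n+1} = x_n - f(x_n)/f'(x_n)

Iteration 1:
  f(2.300000) = -1.423000
  f'(2.300000) = 10.270000
  x_1 = 2.300000 - (-1.423000)/10.270000 = 2.438559
Iteration 2:
  f(2.438559) = 0.115932
  f'(2.438559) = 11.962591
  x_2 = 2.438559 - 0.115932/11.962591 = 2.428868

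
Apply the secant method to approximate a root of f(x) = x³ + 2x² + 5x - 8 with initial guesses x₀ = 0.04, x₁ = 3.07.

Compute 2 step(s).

f(x) = x³ + 2x² + 5x - 8
x₀ = 0.04, x₁ = 3.07

Secant formula: x_{n+1} = x_n - f(x_n)(x_n - x_{n-1})/(f(x_n) - f(x_{n-1}))

Iteration 1:
  f(0.040000) = -7.796736
  f(3.070000) = 55.134243
  x_2 = 3.070000 - 55.134243×(3.070000 - 0.040000)/(55.134243 - (-7.796736))
       = 0.415397
Iteration 2:
  f(3.070000) = 55.134243
  f(0.415397) = -5.506226
  x_3 = 0.415397 - (-5.506226)×(0.415397 - 3.070000)/(-5.506226 - 55.134243)
       = 0.656438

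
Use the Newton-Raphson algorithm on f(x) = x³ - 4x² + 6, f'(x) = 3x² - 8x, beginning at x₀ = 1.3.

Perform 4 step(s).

f(x) = x³ - 4x² + 6
f'(x) = 3x² - 8x
x₀ = 1.3

Newton-Raphson formula: x_{n+1} = x_n - f(x_n)/f'(x_n)

Iteration 1:
  f(1.300000) = 1.437000
  f'(1.300000) = -5.330000
  x_1 = 1.300000 - 1.437000/(-5.330000) = 1.569606
Iteration 2:
  f(1.569606) = 0.012328
  f'(1.569606) = -5.165859
  x_2 = 1.569606 - 0.012328/(-5.165859) = 1.571992
Iteration 3:
  f(1.571992) = 0.000004
  f'(1.571992) = -5.162459
  x_3 = 1.571992 - 0.000004/(-5.162459) = 1.571993
Iteration 4:
  f(1.571993) = 0.000000
  f'(1.571993) = -5.162458
  x_4 = 1.571993 - 0.000000/(-5.162458) = 1.571993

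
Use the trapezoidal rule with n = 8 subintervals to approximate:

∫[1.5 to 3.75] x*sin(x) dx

f(x) = x*sin(x)
a = 1.5, b = 3.75, n = 8
h = (b - a)/n = 0.281250

Trapezoidal rule: (h/2)[f(x₀) + 2f(x₁) + 2f(x₂) + ... + f(xₙ)]

x_0 = 1.5000, f(x_0) = 1.496242, coefficient = 1
x_1 = 1.7812, f(x_1) = 1.741949, coefficient = 2
x_2 = 2.0625, f(x_2) = 1.818155, coefficient = 2
x_3 = 2.3438, f(x_3) = 1.677777, coefficient = 2
x_4 = 2.6250, f(x_4) = 1.296541, coefficient = 2
x_5 = 2.9062, f(x_5) = 0.677668, coefficient = 2
x_6 = 3.1875, f(x_6) = -0.146278, coefficient = 2
x_7 = 3.4688, f(x_7) = -1.114691, coefficient = 2
x_8 = 3.7500, f(x_8) = -2.143355, coefficient = 1

I ≈ (0.281250/2) × 11.255128 = 1.582752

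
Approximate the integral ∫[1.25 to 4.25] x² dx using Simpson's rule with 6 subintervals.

f(x) = x²
a = 1.25, b = 4.25, n = 6
h = (b - a)/n = 0.500000

Simpson's rule: (h/3)[f(x₀) + 4f(x₁) + 2f(x₂) + ... + f(xₙ)]

x_0 = 1.2500, f(x_0) = 1.562500, coefficient = 1
x_1 = 1.7500, f(x_1) = 3.062500, coefficient = 4
x_2 = 2.2500, f(x_2) = 5.062500, coefficient = 2
x_3 = 2.7500, f(x_3) = 7.562500, coefficient = 4
x_4 = 3.2500, f(x_4) = 10.562500, coefficient = 2
x_5 = 3.7500, f(x_5) = 14.062500, coefficient = 4
x_6 = 4.2500, f(x_6) = 18.062500, coefficient = 1

I ≈ (0.500000/3) × 149.625000 = 24.937500
Exact value: 24.937500
Error: 0.000000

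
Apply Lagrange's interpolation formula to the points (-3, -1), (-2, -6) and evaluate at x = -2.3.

Lagrange interpolation formula:
P(x) = Σ yᵢ × Lᵢ(x)
where Lᵢ(x) = Π_{j≠i} (x - xⱼ)/(xᵢ - xⱼ)

L_0(-2.3) = (-2.3 - (-2))/(-3 - (-2)) = 0.300000
L_1(-2.3) = (-2.3 - (-3))/(-2 - (-3)) = 0.700000

P(-2.3) = (-1)×L_0(-2.3) + (-6)×L_1(-2.3)
P(-2.3) = -4.500000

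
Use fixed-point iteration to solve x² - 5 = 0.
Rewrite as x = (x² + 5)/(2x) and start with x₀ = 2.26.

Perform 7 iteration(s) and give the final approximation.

Equation: x² - 5 = 0
Fixed-point form: x = (x² + 5)/(2x)
x₀ = 2.26

x_1 = g(2.260000) = 2.236195
x_2 = g(2.236195) = 2.236068
x_3 = g(2.236068) = 2.236068
x_4 = g(2.236068) = 2.236068
x_5 = g(2.236068) = 2.236068
x_6 = g(2.236068) = 2.236068
x_7 = g(2.236068) = 2.236068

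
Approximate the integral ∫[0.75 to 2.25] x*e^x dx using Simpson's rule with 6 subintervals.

f(x) = x*e^x
a = 0.75, b = 2.25, n = 6
h = (b - a)/n = 0.250000

Simpson's rule: (h/3)[f(x₀) + 4f(x₁) + 2f(x₂) + ... + f(xₙ)]

x_0 = 0.7500, f(x_0) = 1.587750, coefficient = 1
x_1 = 1.0000, f(x_1) = 2.718282, coefficient = 4
x_2 = 1.2500, f(x_2) = 4.362929, coefficient = 2
x_3 = 1.5000, f(x_3) = 6.722534, coefficient = 4
x_4 = 1.7500, f(x_4) = 10.070555, coefficient = 2
x_5 = 2.0000, f(x_5) = 14.778112, coefficient = 4
x_6 = 2.2500, f(x_6) = 21.347406, coefficient = 1

I ≈ (0.250000/3) × 148.677833 = 12.389819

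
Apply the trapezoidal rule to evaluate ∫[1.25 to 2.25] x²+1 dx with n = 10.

f(x) = x²+1
a = 1.25, b = 2.25, n = 10
h = (b - a)/n = 0.100000

Trapezoidal rule: (h/2)[f(x₀) + 2f(x₁) + 2f(x₂) + ... + f(xₙ)]

x_0 = 1.2500, f(x_0) = 2.562500, coefficient = 1
x_1 = 1.3500, f(x_1) = 2.822500, coefficient = 2
x_2 = 1.4500, f(x_2) = 3.102500, coefficient = 2
x_3 = 1.5500, f(x_3) = 3.402500, coefficient = 2
x_4 = 1.6500, f(x_4) = 3.722500, coefficient = 2
x_5 = 1.7500, f(x_5) = 4.062500, coefficient = 2
x_6 = 1.8500, f(x_6) = 4.422500, coefficient = 2
x_7 = 1.9500, f(x_7) = 4.802500, coefficient = 2
x_8 = 2.0500, f(x_8) = 5.202500, coefficient = 2
x_9 = 2.1500, f(x_9) = 5.622500, coefficient = 2
x_10 = 2.2500, f(x_10) = 6.062500, coefficient = 1

I ≈ (0.100000/2) × 82.950000 = 4.147500
Exact value: 4.145833
Error: 0.001667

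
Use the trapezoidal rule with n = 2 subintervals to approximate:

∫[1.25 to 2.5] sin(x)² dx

f(x) = sin(x)²
a = 1.25, b = 2.5, n = 2
h = (b - a)/n = 0.625000

Trapezoidal rule: (h/2)[f(x₀) + 2f(x₁) + 2f(x₂) + ... + f(xₙ)]

x_0 = 1.2500, f(x_0) = 0.900572, coefficient = 1
x_1 = 1.8750, f(x_1) = 0.910280, coefficient = 2
x_2 = 2.5000, f(x_2) = 0.358169, coefficient = 1

I ≈ (0.625000/2) × 3.079300 = 0.962281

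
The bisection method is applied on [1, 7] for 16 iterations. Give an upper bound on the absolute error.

Bisection error bound: |error| ≤ (b-a)/2^n
|error| ≤ (7 - 1)/2^16 = 6/2^16
|error| ≤ 0.0000915527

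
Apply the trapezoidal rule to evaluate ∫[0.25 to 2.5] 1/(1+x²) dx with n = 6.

f(x) = 1/(1+x²)
a = 0.25, b = 2.5, n = 6
h = (b - a)/n = 0.375000

Trapezoidal rule: (h/2)[f(x₀) + 2f(x₁) + 2f(x₂) + ... + f(xₙ)]

x_0 = 0.2500, f(x_0) = 0.941176, coefficient = 1
x_1 = 0.6250, f(x_1) = 0.719101, coefficient = 2
x_2 = 1.0000, f(x_2) = 0.500000, coefficient = 2
x_3 = 1.3750, f(x_3) = 0.345946, coefficient = 2
x_4 = 1.7500, f(x_4) = 0.246154, coefficient = 2
x_5 = 2.1250, f(x_5) = 0.181303, coefficient = 2
x_6 = 2.5000, f(x_6) = 0.137931, coefficient = 1

I ≈ (0.375000/2) × 5.064116 = 0.949522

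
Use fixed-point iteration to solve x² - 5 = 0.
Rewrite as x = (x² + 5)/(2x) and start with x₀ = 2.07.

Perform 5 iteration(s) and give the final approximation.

Equation: x² - 5 = 0
Fixed-point form: x = (x² + 5)/(2x)
x₀ = 2.07

x_1 = g(2.070000) = 2.242729
x_2 = g(2.242729) = 2.236078
x_3 = g(2.236078) = 2.236068
x_4 = g(2.236068) = 2.236068
x_5 = g(2.236068) = 2.236068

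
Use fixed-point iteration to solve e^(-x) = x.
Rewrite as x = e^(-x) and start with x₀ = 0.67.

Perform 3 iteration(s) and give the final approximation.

Equation: e^(-x) = x
Fixed-point form: x = e^(-x)
x₀ = 0.67

x_1 = g(0.670000) = 0.511709
x_2 = g(0.511709) = 0.599470
x_3 = g(0.599470) = 0.549102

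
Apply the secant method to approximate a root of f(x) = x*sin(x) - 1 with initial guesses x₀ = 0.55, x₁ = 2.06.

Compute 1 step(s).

f(x) = x*sin(x) - 1
x₀ = 0.55, x₁ = 2.06

Secant formula: x_{n+1} = x_n - f(x_n)(x_n - x_{n-1})/(f(x_n) - f(x_{n-1}))

Iteration 1:
  f(0.550000) = -0.712522
  f(2.060000) = 0.818377
  x_2 = 2.060000 - 0.818377×(2.060000 - 0.550000)/(0.818377 - (-0.712522))
       = 1.252795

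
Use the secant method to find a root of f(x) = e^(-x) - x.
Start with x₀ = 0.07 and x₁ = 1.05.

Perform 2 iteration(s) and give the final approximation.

f(x) = e^(-x) - x
x₀ = 0.07, x₁ = 1.05

Secant formula: x_{n+1} = x_n - f(x_n)(x_n - x_{n-1})/(f(x_n) - f(x_{n-1}))

Iteration 1:
  f(0.070000) = 0.862394
  f(1.050000) = -0.700062
  x_2 = 1.050000 - (-0.700062)×(1.050000 - 0.070000)/(-0.700062 - 0.862394)
       = 0.610909
Iteration 2:
  f(1.050000) = -0.700062
  f(0.610909) = -0.068051
  x_3 = 0.610909 - (-0.068051)×(0.610909 - 1.050000)/(-0.068051 - (-0.700062))
       = 0.563630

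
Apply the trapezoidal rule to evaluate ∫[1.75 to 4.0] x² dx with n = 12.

f(x) = x²
a = 1.75, b = 4.0, n = 12
h = (b - a)/n = 0.187500

Trapezoidal rule: (h/2)[f(x₀) + 2f(x₁) + 2f(x₂) + ... + f(xₙ)]

x_0 = 1.7500, f(x_0) = 3.062500, coefficient = 1
x_1 = 1.9375, f(x_1) = 3.753906, coefficient = 2
x_2 = 2.1250, f(x_2) = 4.515625, coefficient = 2
x_3 = 2.3125, f(x_3) = 5.347656, coefficient = 2
x_4 = 2.5000, f(x_4) = 6.250000, coefficient = 2
x_5 = 2.6875, f(x_5) = 7.222656, coefficient = 2
x_6 = 2.8750, f(x_6) = 8.265625, coefficient = 2
x_7 = 3.0625, f(x_7) = 9.378906, coefficient = 2
x_8 = 3.2500, f(x_8) = 10.562500, coefficient = 2
x_9 = 3.4375, f(x_9) = 11.816406, coefficient = 2
x_10 = 3.6250, f(x_10) = 13.140625, coefficient = 2
x_11 = 3.8125, f(x_11) = 14.535156, coefficient = 2
x_12 = 4.0000, f(x_12) = 16.000000, coefficient = 1

I ≈ (0.187500/2) × 208.640625 = 19.560059
Exact value: 19.546875
Error: 0.013184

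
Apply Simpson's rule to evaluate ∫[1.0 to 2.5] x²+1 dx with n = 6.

f(x) = x²+1
a = 1.0, b = 2.5, n = 6
h = (b - a)/n = 0.250000

Simpson's rule: (h/3)[f(x₀) + 4f(x₁) + 2f(x₂) + ... + f(xₙ)]

x_0 = 1.0000, f(x_0) = 2.000000, coefficient = 1
x_1 = 1.2500, f(x_1) = 2.562500, coefficient = 4
x_2 = 1.5000, f(x_2) = 3.250000, coefficient = 2
x_3 = 1.7500, f(x_3) = 4.062500, coefficient = 4
x_4 = 2.0000, f(x_4) = 5.000000, coefficient = 2
x_5 = 2.2500, f(x_5) = 6.062500, coefficient = 4
x_6 = 2.5000, f(x_6) = 7.250000, coefficient = 1

I ≈ (0.250000/3) × 76.500000 = 6.375000
Exact value: 6.375000
Error: 0.000000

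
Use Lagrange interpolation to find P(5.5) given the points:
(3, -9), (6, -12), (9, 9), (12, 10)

Lagrange interpolation formula:
P(x) = Σ yᵢ × Lᵢ(x)
where Lᵢ(x) = Π_{j≠i} (x - xⱼ)/(xᵢ - xⱼ)

L_0(5.5) = (5.5 - 6)/(3 - 6) × (5.5 - 9)/(3 - 9) × (5.5 - 12)/(3 - 12) = 0.070216
L_1(5.5) = (5.5 - 3)/(6 - 3) × (5.5 - 9)/(6 - 9) × (5.5 - 12)/(6 - 12) = 1.053241
L_2(5.5) = (5.5 - 3)/(9 - 3) × (5.5 - 6)/(9 - 6) × (5.5 - 12)/(9 - 12) = -0.150463
L_3(5.5) = (5.5 - 3)/(12 - 3) × (5.5 - 6)/(12 - 6) × (5.5 - 9)/(12 - 9) = 0.027006

P(5.5) = (-9)×L_0(5.5) + (-12)×L_1(5.5) + 9×L_2(5.5) + 10×L_3(5.5)
P(5.5) = -14.354938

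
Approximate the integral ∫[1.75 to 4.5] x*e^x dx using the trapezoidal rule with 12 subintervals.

f(x) = x*e^x
a = 1.75, b = 4.5, n = 12
h = (b - a)/n = 0.229167

Trapezoidal rule: (h/2)[f(x₀) + 2f(x₁) + 2f(x₂) + ... + f(xₙ)]

x_0 = 1.7500, f(x_0) = 10.070555, coefficient = 1
x_1 = 1.9792, f(x_1) = 14.322655, coefficient = 2
x_2 = 2.2083, f(x_2) = 20.097017, coefficient = 2
x_3 = 2.4375, f(x_3) = 27.895710, coefficient = 2
x_4 = 2.6667, f(x_4) = 38.378443, coefficient = 2
x_5 = 2.8958, f(x_5) = 52.410463, coefficient = 2
x_6 = 3.1250, f(x_6) = 71.124672, coefficient = 2
x_7 = 3.3542, f(x_7) = 96.002096, coefficient = 2
x_8 = 3.5833, f(x_8) = 128.976059, coefficient = 2
x_9 = 3.8125, f(x_9) = 172.566927, coefficient = 2
x_10 = 4.0417, f(x_10) = 230.056243, coefficient = 2
x_11 = 4.2708, f(x_11) = 305.711639, coefficient = 2
x_12 = 4.5000, f(x_12) = 405.077091, coefficient = 1

I ≈ (0.229167/2) × 2730.231495 = 312.839026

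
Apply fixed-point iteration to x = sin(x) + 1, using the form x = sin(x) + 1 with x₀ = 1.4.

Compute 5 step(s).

Equation: x = sin(x) + 1
Fixed-point form: x = sin(x) + 1
x₀ = 1.4

x_1 = g(1.400000) = 1.985450
x_2 = g(1.985450) = 1.915256
x_3 = g(1.915256) = 1.941258
x_4 = g(1.941258) = 1.932160
x_5 = g(1.932160) = 1.935415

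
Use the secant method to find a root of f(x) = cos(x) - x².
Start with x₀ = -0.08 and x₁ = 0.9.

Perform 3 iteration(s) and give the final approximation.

f(x) = cos(x) - x²
x₀ = -0.08, x₁ = 0.9

Secant formula: x_{n+1} = x_n - f(x_n)(x_n - x_{n-1})/(f(x_n) - f(x_{n-1}))

Iteration 1:
  f(-0.080000) = 0.990402
  f(0.900000) = -0.188390
  x_2 = 0.900000 - (-0.188390)×(0.900000 - (-0.080000))/(-0.188390 - 0.990402)
       = 0.743380
Iteration 2:
  f(0.900000) = -0.188390
  f(0.743380) = 0.183571
  x_3 = 0.743380 - 0.183571×(0.743380 - 0.900000)/(0.183571 - (-0.188390))
       = 0.820676
Iteration 3:
  f(0.743380) = 0.183571
  f(0.820676) = 0.008219
  x_4 = 0.820676 - 0.008219×(0.820676 - 0.743380)/(0.008219 - 0.183571)
       = 0.824298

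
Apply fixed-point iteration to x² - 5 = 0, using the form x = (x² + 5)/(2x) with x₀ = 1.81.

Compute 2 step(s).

Equation: x² - 5 = 0
Fixed-point form: x = (x² + 5)/(2x)
x₀ = 1.81

x_1 = g(1.810000) = 2.286215
x_2 = g(2.286215) = 2.236618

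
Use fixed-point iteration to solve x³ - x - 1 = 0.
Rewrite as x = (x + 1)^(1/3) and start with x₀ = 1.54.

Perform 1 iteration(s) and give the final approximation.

Equation: x³ - x - 1 = 0
Fixed-point form: x = (x + 1)^(1/3)
x₀ = 1.54

x_1 = g(1.540000) = 1.364409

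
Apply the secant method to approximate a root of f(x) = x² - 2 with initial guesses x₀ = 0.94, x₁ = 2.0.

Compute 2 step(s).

f(x) = x² - 2
x₀ = 0.94, x₁ = 2.0

Secant formula: x_{n+1} = x_n - f(x_n)(x_n - x_{n-1})/(f(x_n) - f(x_{n-1}))

Iteration 1:
  f(0.940000) = -1.116400
  f(2.000000) = 2.000000
  x_2 = 2.000000 - 2.000000×(2.000000 - 0.940000)/(2.000000 - (-1.116400))
       = 1.319728
Iteration 2:
  f(2.000000) = 2.000000
  f(1.319728) = -0.258318
  x_3 = 1.319728 - (-0.258318)×(1.319728 - 2.000000)/(-0.258318 - 2.000000)
       = 1.397541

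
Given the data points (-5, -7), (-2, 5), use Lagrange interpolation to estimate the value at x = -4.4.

Lagrange interpolation formula:
P(x) = Σ yᵢ × Lᵢ(x)
where Lᵢ(x) = Π_{j≠i} (x - xⱼ)/(xᵢ - xⱼ)

L_0(-4.4) = (-4.4 - (-2))/(-5 - (-2)) = 0.800000
L_1(-4.4) = (-4.4 - (-5))/(-2 - (-5)) = 0.200000

P(-4.4) = (-7)×L_0(-4.4) + 5×L_1(-4.4)
P(-4.4) = -4.600000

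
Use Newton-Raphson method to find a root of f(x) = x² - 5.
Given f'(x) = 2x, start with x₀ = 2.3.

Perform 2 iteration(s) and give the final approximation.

f(x) = x² - 5
f'(x) = 2x
x₀ = 2.3

Newton-Raphson formula: x_{n+1} = x_n - f(x_n)/f'(x_n)

Iteration 1:
  f(2.300000) = 0.290000
  f'(2.300000) = 4.600000
  x_1 = 2.300000 - 0.290000/4.600000 = 2.236957
Iteration 2:
  f(2.236957) = 0.003974
  f'(2.236957) = 4.473913
  x_2 = 2.236957 - 0.003974/4.473913 = 2.236068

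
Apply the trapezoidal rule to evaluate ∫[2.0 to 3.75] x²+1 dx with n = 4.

f(x) = x²+1
a = 2.0, b = 3.75, n = 4
h = (b - a)/n = 0.437500

Trapezoidal rule: (h/2)[f(x₀) + 2f(x₁) + 2f(x₂) + ... + f(xₙ)]

x_0 = 2.0000, f(x_0) = 5.000000, coefficient = 1
x_1 = 2.4375, f(x_1) = 6.941406, coefficient = 2
x_2 = 2.8750, f(x_2) = 9.265625, coefficient = 2
x_3 = 3.3125, f(x_3) = 11.972656, coefficient = 2
x_4 = 3.7500, f(x_4) = 15.062500, coefficient = 1

I ≈ (0.437500/2) × 76.421875 = 16.717285
Exact value: 16.661458
Error: 0.055827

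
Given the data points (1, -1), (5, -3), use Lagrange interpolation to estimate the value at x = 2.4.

Lagrange interpolation formula:
P(x) = Σ yᵢ × Lᵢ(x)
where Lᵢ(x) = Π_{j≠i} (x - xⱼ)/(xᵢ - xⱼ)

L_0(2.4) = (2.4 - 5)/(1 - 5) = 0.650000
L_1(2.4) = (2.4 - 1)/(5 - 1) = 0.350000

P(2.4) = (-1)×L_0(2.4) + (-3)×L_1(2.4)
P(2.4) = -1.700000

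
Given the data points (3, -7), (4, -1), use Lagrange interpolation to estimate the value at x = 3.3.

Lagrange interpolation formula:
P(x) = Σ yᵢ × Lᵢ(x)
where Lᵢ(x) = Π_{j≠i} (x - xⱼ)/(xᵢ - xⱼ)

L_0(3.3) = (3.3 - 4)/(3 - 4) = 0.700000
L_1(3.3) = (3.3 - 3)/(4 - 3) = 0.300000

P(3.3) = (-7)×L_0(3.3) + (-1)×L_1(3.3)
P(3.3) = -5.200000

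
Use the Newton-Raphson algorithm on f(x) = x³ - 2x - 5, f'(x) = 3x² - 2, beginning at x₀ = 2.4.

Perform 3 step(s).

f(x) = x³ - 2x - 5
f'(x) = 3x² - 2
x₀ = 2.4

Newton-Raphson formula: x_{n+1} = x_n - f(x_n)/f'(x_n)

Iteration 1:
  f(2.400000) = 4.024000
  f'(2.400000) = 15.280000
  x_1 = 2.400000 - 4.024000/15.280000 = 2.136649
Iteration 2:
  f(2.136649) = 0.481082
  f'(2.136649) = 11.695810
  x_2 = 2.136649 - 0.481082/11.695810 = 2.095516
Iteration 3:
  f(2.095516) = 0.010775
  f'(2.095516) = 11.173567
  x_3 = 2.095516 - 0.010775/11.173567 = 2.094552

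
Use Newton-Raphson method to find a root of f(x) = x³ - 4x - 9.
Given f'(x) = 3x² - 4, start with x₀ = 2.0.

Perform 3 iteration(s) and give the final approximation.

f(x) = x³ - 4x - 9
f'(x) = 3x² - 4
x₀ = 2.0

Newton-Raphson formula: x_{n+1} = x_n - f(x_n)/f'(x_n)

Iteration 1:
  f(2.000000) = -9.000000
  f'(2.000000) = 8.000000
  x_1 = 2.000000 - (-9.000000)/8.000000 = 3.125000
Iteration 2:
  f(3.125000) = 9.017578
  f'(3.125000) = 25.296875
  x_2 = 3.125000 - 9.017578/25.296875 = 2.768530
Iteration 3:
  f(2.768530) = 1.145993
  f'(2.768530) = 18.994274
  x_3 = 2.768530 - 1.145993/18.994274 = 2.708196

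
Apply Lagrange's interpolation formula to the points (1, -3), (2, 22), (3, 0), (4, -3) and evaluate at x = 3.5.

Lagrange interpolation formula:
P(x) = Σ yᵢ × Lᵢ(x)
where Lᵢ(x) = Π_{j≠i} (x - xⱼ)/(xᵢ - xⱼ)

L_0(3.5) = (3.5 - 2)/(1 - 2) × (3.5 - 3)/(1 - 3) × (3.5 - 4)/(1 - 4) = 0.062500
L_1(3.5) = (3.5 - 1)/(2 - 1) × (3.5 - 3)/(2 - 3) × (3.5 - 4)/(2 - 4) = -0.312500
L_2(3.5) = (3.5 - 1)/(3 - 1) × (3.5 - 2)/(3 - 2) × (3.5 - 4)/(3 - 4) = 0.937500
L_3(3.5) = (3.5 - 1)/(4 - 1) × (3.5 - 2)/(4 - 2) × (3.5 - 3)/(4 - 3) = 0.312500

P(3.5) = (-3)×L_0(3.5) + 22×L_1(3.5) + 0×L_2(3.5) + (-3)×L_3(3.5)
P(3.5) = -8.000000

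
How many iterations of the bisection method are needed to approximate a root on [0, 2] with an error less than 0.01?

We need (b-a)/2^n ≤ 0.01
(2 - 0)/2^n ≤ 0.01
2/2^n ≤ 0.01
2^n ≥ 200
n ≥ log₂(200) = 7.64
n ≥ 8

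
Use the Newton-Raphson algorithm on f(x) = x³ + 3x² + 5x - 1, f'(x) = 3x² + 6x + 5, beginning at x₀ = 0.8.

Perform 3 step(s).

f(x) = x³ + 3x² + 5x - 1
f'(x) = 3x² + 6x + 5
x₀ = 0.8

Newton-Raphson formula: x_{n+1} = x_n - f(x_n)/f'(x_n)

Iteration 1:
  f(0.800000) = 5.432000
  f'(0.800000) = 11.720000
  x_1 = 0.800000 - 5.432000/11.720000 = 0.336519
Iteration 2:
  f(0.336519) = 1.060438
  f'(0.336519) = 7.358847
  x_2 = 0.336519 - 1.060438/7.358847 = 0.192415
Iteration 3:
  f(0.192415) = 0.080270
  f'(0.192415) = 6.265561
  x_3 = 0.192415 - 0.080270/6.265561 = 0.179604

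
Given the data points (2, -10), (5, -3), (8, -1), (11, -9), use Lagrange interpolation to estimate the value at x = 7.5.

Lagrange interpolation formula:
P(x) = Σ yᵢ × Lᵢ(x)
where Lᵢ(x) = Π_{j≠i} (x - xⱼ)/(xᵢ - xⱼ)

L_0(7.5) = (7.5 - 5)/(2 - 5) × (7.5 - 8)/(2 - 8) × (7.5 - 11)/(2 - 11) = -0.027006
L_1(7.5) = (7.5 - 2)/(5 - 2) × (7.5 - 8)/(5 - 8) × (7.5 - 11)/(5 - 11) = 0.178241
L_2(7.5) = (7.5 - 2)/(8 - 2) × (7.5 - 5)/(8 - 5) × (7.5 - 11)/(8 - 11) = 0.891204
L_3(7.5) = (7.5 - 2)/(11 - 2) × (7.5 - 5)/(11 - 5) × (7.5 - 8)/(11 - 8) = -0.042438

P(7.5) = (-10)×L_0(7.5) + (-3)×L_1(7.5) + (-1)×L_2(7.5) + (-9)×L_3(7.5)
P(7.5) = -0.773920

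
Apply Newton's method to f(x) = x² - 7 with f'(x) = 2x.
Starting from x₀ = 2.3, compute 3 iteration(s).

f(x) = x² - 7
f'(x) = 2x
x₀ = 2.3

Newton-Raphson formula: x_{n+1} = x_n - f(x_n)/f'(x_n)

Iteration 1:
  f(2.300000) = -1.710000
  f'(2.300000) = 4.600000
  x_1 = 2.300000 - (-1.710000)/4.600000 = 2.671739
Iteration 2:
  f(2.671739) = 0.138190
  f'(2.671739) = 5.343478
  x_2 = 2.671739 - 0.138190/5.343478 = 2.645878
Iteration 3:
  f(2.645878) = 0.000669
  f'(2.645878) = 5.291755
  x_3 = 2.645878 - 0.000669/5.291755 = 2.645751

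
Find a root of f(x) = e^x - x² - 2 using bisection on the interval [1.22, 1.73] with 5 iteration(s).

f(x) = e^x - x² - 2
Initial interval: [1.22, 1.73]

Iteration 1:
  c_1 = (1.220000 + 1.730000)/2 = 1.475000
  f(c_1) = f(1.475000) = 0.195411
  f(a) × f(c) < 0, new interval: [1.220000, 1.475000]
Iteration 2:
  c_2 = (1.220000 + 1.475000)/2 = 1.347500
  f(c_2) = f(1.347500) = 0.032038
  f(a) × f(c) < 0, new interval: [1.220000, 1.347500]
Iteration 3:
  c_3 = (1.220000 + 1.347500)/2 = 1.283750
  f(c_3) = f(1.283750) = -0.037862
  f(a) × f(c) ≥ 0, new interval: [1.283750, 1.347500]
Iteration 4:
  c_4 = (1.283750 + 1.347500)/2 = 1.315625
  f(c_4) = f(1.315625) = -0.003789
  f(a) × f(c) ≥ 0, new interval: [1.315625, 1.347500]
Iteration 5:
  c_5 = (1.315625 + 1.347500)/2 = 1.331562
  f(c_5) = f(1.331562) = 0.013897
  f(a) × f(c) < 0, new interval: [1.315625, 1.331562]

After 5 iteration(s), the approximation is c_5 = 1.331562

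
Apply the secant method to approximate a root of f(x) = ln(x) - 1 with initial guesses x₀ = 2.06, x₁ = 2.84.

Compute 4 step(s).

f(x) = ln(x) - 1
x₀ = 2.06, x₁ = 2.84

Secant formula: x_{n+1} = x_n - f(x_n)(x_n - x_{n-1})/(f(x_n) - f(x_{n-1}))

Iteration 1:
  f(2.060000) = -0.277294
  f(2.840000) = 0.043804
  x_2 = 2.840000 - 0.043804×(2.840000 - 2.060000)/(0.043804 - (-0.277294))
       = 2.733593
Iteration 2:
  f(2.840000) = 0.043804
  f(2.733593) = 0.005617
  x_3 = 2.733593 - 0.005617×(2.733593 - 2.840000)/(0.005617 - 0.043804)
       = 2.717942
Iteration 3:
  f(2.733593) = 0.005617
  f(2.717942) = -0.000125
  x_4 = 2.717942 - (-0.000125)×(2.717942 - 2.733593)/(-0.000125 - 0.005617)
       = 2.718283
Iteration 4:
  f(2.717942) = -0.000125
  f(2.718283) = 0.000000
  x_5 = 2.718283 - 0.000000×(2.718283 - 2.717942)/(0.000000 - (-0.000125))
       = 2.718282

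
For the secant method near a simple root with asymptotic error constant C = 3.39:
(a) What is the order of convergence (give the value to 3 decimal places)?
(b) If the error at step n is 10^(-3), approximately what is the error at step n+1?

(a) Secant method has superlinear convergence with order φ = (1+√5)/2 ≈ 1.618.
    This means |e_{n+1}| ≈ C|e_n|^1.618.

(b) With |e_n| = 10^(-3) and C = 3.39:
    |e_{n+1}| ≈ 3.39 × (10^(-3))^1.618 = 3.39 × 10^(-4.85)

(a) ≈ 1.618 (golden ratio); (b) |e_{n+1}| ≈ 4.743e-05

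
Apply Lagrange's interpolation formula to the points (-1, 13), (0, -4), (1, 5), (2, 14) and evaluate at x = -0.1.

Lagrange interpolation formula:
P(x) = Σ yᵢ × Lᵢ(x)
where Lᵢ(x) = Π_{j≠i} (x - xⱼ)/(xᵢ - xⱼ)

L_0(-0.1) = (-0.1 - 0)/(-1 - 0) × (-0.1 - 1)/(-1 - 1) × (-0.1 - 2)/(-1 - 2) = 0.038500
L_1(-0.1) = (-0.1 - (-1))/(0 - (-1)) × (-0.1 - 1)/(0 - 1) × (-0.1 - 2)/(0 - 2) = 1.039500
L_2(-0.1) = (-0.1 - (-1))/(1 - (-1)) × (-0.1 - 0)/(1 - 0) × (-0.1 - 2)/(1 - 2) = -0.094500
L_3(-0.1) = (-0.1 - (-1))/(2 - (-1)) × (-0.1 - 0)/(2 - 0) × (-0.1 - 1)/(2 - 1) = 0.016500

P(-0.1) = 13×L_0(-0.1) + (-4)×L_1(-0.1) + 5×L_2(-0.1) + 14×L_3(-0.1)
P(-0.1) = -3.899000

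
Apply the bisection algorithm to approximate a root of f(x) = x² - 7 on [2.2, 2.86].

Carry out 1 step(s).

f(x) = x² - 7
Initial interval: [2.2, 2.86]

Iteration 1:
  c_1 = (2.200000 + 2.860000)/2 = 2.530000
  f(c_1) = f(2.530000) = -0.599100
  f(a) × f(c) ≥ 0, new interval: [2.530000, 2.860000]

After 1 iteration(s), the approximation is c_1 = 2.530000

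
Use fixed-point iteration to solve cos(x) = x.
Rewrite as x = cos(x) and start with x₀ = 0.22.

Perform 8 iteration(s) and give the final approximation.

Equation: cos(x) = x
Fixed-point form: x = cos(x)
x₀ = 0.22

x_1 = g(0.220000) = 0.975897
x_2 = g(0.975897) = 0.560425
x_3 = g(0.560425) = 0.847029
x_4 = g(0.847029) = 0.662212
x_5 = g(0.662212) = 0.788634
x_6 = g(0.788634) = 0.704815
x_7 = g(0.704815) = 0.761731
x_8 = g(0.761731) = 0.723642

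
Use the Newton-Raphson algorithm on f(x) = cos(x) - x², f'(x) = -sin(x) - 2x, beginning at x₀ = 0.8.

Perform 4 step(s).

f(x) = cos(x) - x²
f'(x) = -sin(x) - 2x
x₀ = 0.8

Newton-Raphson formula: x_{n+1} = x_n - f(x_n)/f'(x_n)

Iteration 1:
  f(0.800000) = 0.056707
  f'(0.800000) = -2.317356
  x_1 = 0.800000 - 0.056707/(-2.317356) = 0.824470
Iteration 2:
  f(0.824470) = -0.000806
  f'(0.824470) = -2.383129
  x_2 = 0.824470 - (-0.000806)/(-2.383129) = 0.824132
Iteration 3:
  f(0.824132) = 0.000000
  f'(0.824132) = -2.382224
  x_3 = 0.824132 - 0.000000/(-2.382224) = 0.824132
Iteration 4:
  f(0.824132) = 0.000000
  f'(0.824132) = -2.382223
  x_4 = 0.824132 - 0.000000/(-2.382223) = 0.824132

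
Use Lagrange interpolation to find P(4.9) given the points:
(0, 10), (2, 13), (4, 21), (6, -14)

Lagrange interpolation formula:
P(x) = Σ yᵢ × Lᵢ(x)
where Lᵢ(x) = Π_{j≠i} (x - xⱼ)/(xᵢ - xⱼ)

L_0(4.9) = (4.9 - 2)/(0 - 2) × (4.9 - 4)/(0 - 4) × (4.9 - 6)/(0 - 6) = 0.059813
L_1(4.9) = (4.9 - 0)/(2 - 0) × (4.9 - 4)/(2 - 4) × (4.9 - 6)/(2 - 6) = -0.303188
L_2(4.9) = (4.9 - 0)/(4 - 0) × (4.9 - 2)/(4 - 2) × (4.9 - 6)/(4 - 6) = 0.976937
L_3(4.9) = (4.9 - 0)/(6 - 0) × (4.9 - 2)/(6 - 2) × (4.9 - 4)/(6 - 4) = 0.266438

P(4.9) = 10×L_0(4.9) + 13×L_1(4.9) + 21×L_2(4.9) + (-14)×L_3(4.9)
P(4.9) = 13.442250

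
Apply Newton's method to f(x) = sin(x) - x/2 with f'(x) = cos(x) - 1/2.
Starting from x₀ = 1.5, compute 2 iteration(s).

f(x) = sin(x) - x/2
f'(x) = cos(x) - 1/2
x₀ = 1.5

Newton-Raphson formula: x_{n+1} = x_n - f(x_n)/f'(x_n)

Iteration 1:
  f(1.500000) = 0.247495
  f'(1.500000) = -0.429263
  x_1 = 1.500000 - 0.247495/(-0.429263) = 2.076558
Iteration 2:
  f(2.076558) = -0.163473
  f'(2.076558) = -0.984474
  x_2 = 2.076558 - (-0.163473)/(-0.984474) = 1.910507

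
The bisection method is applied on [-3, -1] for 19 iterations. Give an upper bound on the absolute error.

Bisection error bound: |error| ≤ (b-a)/2^n
|error| ≤ (-1 - (-3))/2^19 = 2/2^19
|error| ≤ 0.0000038147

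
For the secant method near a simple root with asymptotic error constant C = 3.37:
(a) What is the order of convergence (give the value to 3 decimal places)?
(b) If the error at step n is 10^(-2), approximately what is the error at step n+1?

(a) Secant method has superlinear convergence with order φ = (1+√5)/2 ≈ 1.618.
    This means |e_{n+1}| ≈ C|e_n|^1.618.

(b) With |e_n| = 10^(-2) and C = 3.37:
    |e_{n+1}| ≈ 3.37 × (10^(-2))^1.618 = 3.37 × 10^(-3.24)

(a) ≈ 1.618 (golden ratio); (b) |e_{n+1}| ≈ 1.957e-03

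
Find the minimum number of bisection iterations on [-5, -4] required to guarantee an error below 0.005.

We need (b-a)/2^n ≤ 0.005
(-4 - (-5))/2^n ≤ 0.005
1/2^n ≤ 0.005
2^n ≥ 200
n ≥ log₂(200) = 7.64
n ≥ 8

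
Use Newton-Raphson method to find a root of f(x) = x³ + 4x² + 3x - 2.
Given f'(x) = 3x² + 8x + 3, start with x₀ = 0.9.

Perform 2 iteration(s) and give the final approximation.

f(x) = x³ + 4x² + 3x - 2
f'(x) = 3x² + 8x + 3
x₀ = 0.9

Newton-Raphson formula: x_{n+1} = x_n - f(x_n)/f'(x_n)

Iteration 1:
  f(0.900000) = 4.669000
  f'(0.900000) = 12.630000
  x_1 = 0.900000 - 4.669000/12.630000 = 0.530325
Iteration 2:
  f(0.530325) = 0.865101
  f'(0.530325) = 8.086330
  x_2 = 0.530325 - 0.865101/8.086330 = 0.423341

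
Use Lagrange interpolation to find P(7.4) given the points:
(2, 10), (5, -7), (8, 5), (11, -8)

Lagrange interpolation formula:
P(x) = Σ yᵢ × Lᵢ(x)
where Lᵢ(x) = Π_{j≠i} (x - xⱼ)/(xᵢ - xⱼ)

L_0(7.4) = (7.4 - 5)/(2 - 5) × (7.4 - 8)/(2 - 8) × (7.4 - 11)/(2 - 11) = -0.032000
L_1(7.4) = (7.4 - 2)/(5 - 2) × (7.4 - 8)/(5 - 8) × (7.4 - 11)/(5 - 11) = 0.216000
L_2(7.4) = (7.4 - 2)/(8 - 2) × (7.4 - 5)/(8 - 5) × (7.4 - 11)/(8 - 11) = 0.864000
L_3(7.4) = (7.4 - 2)/(11 - 2) × (7.4 - 5)/(11 - 5) × (7.4 - 8)/(11 - 8) = -0.048000

P(7.4) = 10×L_0(7.4) + (-7)×L_1(7.4) + 5×L_2(7.4) + (-8)×L_3(7.4)
P(7.4) = 2.872000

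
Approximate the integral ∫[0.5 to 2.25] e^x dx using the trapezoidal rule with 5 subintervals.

f(x) = e^x
a = 0.5, b = 2.25, n = 5
h = (b - a)/n = 0.350000

Trapezoidal rule: (h/2)[f(x₀) + 2f(x₁) + 2f(x₂) + ... + f(xₙ)]

x_0 = 0.5000, f(x_0) = 1.648721, coefficient = 1
x_1 = 0.8500, f(x_1) = 2.339647, coefficient = 2
x_2 = 1.2000, f(x_2) = 3.320117, coefficient = 2
x_3 = 1.5500, f(x_3) = 4.711470, coefficient = 2
x_4 = 1.9000, f(x_4) = 6.685894, coefficient = 2
x_5 = 2.2500, f(x_5) = 9.487736, coefficient = 1

I ≈ (0.350000/2) × 45.250714 = 7.918875
Exact value: 7.839015
Error: 0.079860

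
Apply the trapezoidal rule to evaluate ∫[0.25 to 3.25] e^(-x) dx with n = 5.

f(x) = e^(-x)
a = 0.25, b = 3.25, n = 5
h = (b - a)/n = 0.600000

Trapezoidal rule: (h/2)[f(x₀) + 2f(x₁) + 2f(x₂) + ... + f(xₙ)]

x_0 = 0.2500, f(x_0) = 0.778801, coefficient = 1
x_1 = 0.8500, f(x_1) = 0.427415, coefficient = 2
x_2 = 1.4500, f(x_2) = 0.234570, coefficient = 2
x_3 = 2.0500, f(x_3) = 0.128735, coefficient = 2
x_4 = 2.6500, f(x_4) = 0.070651, coefficient = 2
x_5 = 3.2500, f(x_5) = 0.038774, coefficient = 1

I ≈ (0.600000/2) × 2.540318 = 0.762095
Exact value: 0.740027
Error: 0.022069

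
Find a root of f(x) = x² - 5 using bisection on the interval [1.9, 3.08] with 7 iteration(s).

f(x) = x² - 5
Initial interval: [1.9, 3.08]

Iteration 1:
  c_1 = (1.900000 + 3.080000)/2 = 2.490000
  f(c_1) = f(2.490000) = 1.200100
  f(a) × f(c) < 0, new interval: [1.900000, 2.490000]
Iteration 2:
  c_2 = (1.900000 + 2.490000)/2 = 2.195000
  f(c_2) = f(2.195000) = -0.181975
  f(a) × f(c) ≥ 0, new interval: [2.195000, 2.490000]
Iteration 3:
  c_3 = (2.195000 + 2.490000)/2 = 2.342500
  f(c_3) = f(2.342500) = 0.487306
  f(a) × f(c) < 0, new interval: [2.195000, 2.342500]
Iteration 4:
  c_4 = (2.195000 + 2.342500)/2 = 2.268750
  f(c_4) = f(2.268750) = 0.147227
  f(a) × f(c) < 0, new interval: [2.195000, 2.268750]
Iteration 5:
  c_5 = (2.195000 + 2.268750)/2 = 2.231875
  f(c_5) = f(2.231875) = -0.018734
  f(a) × f(c) ≥ 0, new interval: [2.231875, 2.268750]
Iteration 6:
  c_6 = (2.231875 + 2.268750)/2 = 2.250313
  f(c_6) = f(2.250313) = 0.063906
  f(a) × f(c) < 0, new interval: [2.231875, 2.250313]
Iteration 7:
  c_7 = (2.231875 + 2.250313)/2 = 2.241094
  f(c_7) = f(2.241094) = 0.022501
  f(a) × f(c) < 0, new interval: [2.231875, 2.241094]

After 7 iteration(s), the approximation is c_7 = 2.241094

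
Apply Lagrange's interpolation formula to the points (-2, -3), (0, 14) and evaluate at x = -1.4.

Lagrange interpolation formula:
P(x) = Σ yᵢ × Lᵢ(x)
where Lᵢ(x) = Π_{j≠i} (x - xⱼ)/(xᵢ - xⱼ)

L_0(-1.4) = (-1.4 - 0)/(-2 - 0) = 0.700000
L_1(-1.4) = (-1.4 - (-2))/(0 - (-2)) = 0.300000

P(-1.4) = (-3)×L_0(-1.4) + 14×L_1(-1.4)
P(-1.4) = 2.100000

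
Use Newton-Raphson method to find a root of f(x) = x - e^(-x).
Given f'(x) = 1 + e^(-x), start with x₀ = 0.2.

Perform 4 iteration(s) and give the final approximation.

f(x) = x - e^(-x)
f'(x) = 1 + e^(-x)
x₀ = 0.2

Newton-Raphson formula: x_{n+1} = x_n - f(x_n)/f'(x_n)

Iteration 1:
  f(0.200000) = -0.618731
  f'(0.200000) = 1.818731
  x_1 = 0.200000 - (-0.618731)/1.818731 = 0.540199
Iteration 2:
  f(0.540199) = -0.042433
  f'(0.540199) = 1.582632
  x_2 = 0.540199 - (-0.042433)/1.582632 = 0.567011
Iteration 3:
  f(0.567011) = -0.000208
  f'(0.567011) = 1.567218
  x_3 = 0.567011 - (-0.000208)/1.567218 = 0.567143
Iteration 4:
  f(0.567143) = 0.000000
  f'(0.567143) = 1.567143
  x_4 = 0.567143 - 0.000000/1.567143 = 0.567143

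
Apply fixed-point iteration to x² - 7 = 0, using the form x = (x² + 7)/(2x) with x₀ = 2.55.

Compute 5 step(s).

Equation: x² - 7 = 0
Fixed-point form: x = (x² + 7)/(2x)
x₀ = 2.55

x_1 = g(2.550000) = 2.647549
x_2 = g(2.647549) = 2.645752
x_3 = g(2.645752) = 2.645751
x_4 = g(2.645751) = 2.645751
x_5 = g(2.645751) = 2.645751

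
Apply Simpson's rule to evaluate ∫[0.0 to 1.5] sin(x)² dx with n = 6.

f(x) = sin(x)²
a = 0.0, b = 1.5, n = 6
h = (b - a)/n = 0.250000

Simpson's rule: (h/3)[f(x₀) + 4f(x₁) + 2f(x₂) + ... + f(xₙ)]

x_0 = 0.0000, f(x_0) = 0.000000, coefficient = 1
x_1 = 0.2500, f(x_1) = 0.061209, coefficient = 4
x_2 = 0.5000, f(x_2) = 0.229849, coefficient = 2
x_3 = 0.7500, f(x_3) = 0.464631, coefficient = 4
x_4 = 1.0000, f(x_4) = 0.708073, coefficient = 2
x_5 = 1.2500, f(x_5) = 0.900572, coefficient = 4
x_6 = 1.5000, f(x_6) = 0.994996, coefficient = 1

I ≈ (0.250000/3) × 8.576488 = 0.714707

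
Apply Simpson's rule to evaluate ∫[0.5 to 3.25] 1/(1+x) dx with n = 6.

f(x) = 1/(1+x)
a = 0.5, b = 3.25, n = 6
h = (b - a)/n = 0.458333

Simpson's rule: (h/3)[f(x₀) + 4f(x₁) + 2f(x₂) + ... + f(xₙ)]

x_0 = 0.5000, f(x_0) = 0.666667, coefficient = 1
x_1 = 0.9583, f(x_1) = 0.510638, coefficient = 4
x_2 = 1.4167, f(x_2) = 0.413793, coefficient = 2
x_3 = 1.8750, f(x_3) = 0.347826, coefficient = 4
x_4 = 2.3333, f(x_4) = 0.300000, coefficient = 2
x_5 = 2.7917, f(x_5) = 0.263736, coefficient = 4
x_6 = 3.2500, f(x_6) = 0.235294, coefficient = 1

I ≈ (0.458333/3) × 6.818350 = 1.041692
Exact value: 1.041454
Error: 0.000238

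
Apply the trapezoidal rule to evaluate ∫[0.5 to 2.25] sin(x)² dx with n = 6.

f(x) = sin(x)²
a = 0.5, b = 2.25, n = 6
h = (b - a)/n = 0.291667

Trapezoidal rule: (h/2)[f(x₀) + 2f(x₁) + 2f(x₂) + ... + f(xₙ)]

x_0 = 0.5000, f(x_0) = 0.229849, coefficient = 1
x_1 = 0.7917, f(x_1) = 0.506268, coefficient = 2
x_2 = 1.0833, f(x_2) = 0.780615, coefficient = 2
x_3 = 1.3750, f(x_3) = 0.962151, coefficient = 2
x_4 = 1.6667, f(x_4) = 0.990837, coefficient = 2
x_5 = 1.9583, f(x_5) = 0.857185, coefficient = 2
x_6 = 2.2500, f(x_6) = 0.605398, coefficient = 1

I ≈ (0.291667/2) × 9.029358 = 1.316781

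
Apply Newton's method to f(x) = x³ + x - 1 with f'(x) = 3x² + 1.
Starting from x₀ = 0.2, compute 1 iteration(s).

f(x) = x³ + x - 1
f'(x) = 3x² + 1
x₀ = 0.2

Newton-Raphson formula: x_{n+1} = x_n - f(x_n)/f'(x_n)

Iteration 1:
  f(0.200000) = -0.792000
  f'(0.200000) = 1.120000
  x_1 = 0.200000 - (-0.792000)/1.120000 = 0.907143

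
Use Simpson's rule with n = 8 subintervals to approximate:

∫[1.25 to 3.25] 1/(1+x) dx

f(x) = 1/(1+x)
a = 1.25, b = 3.25, n = 8
h = (b - a)/n = 0.250000

Simpson's rule: (h/3)[f(x₀) + 4f(x₁) + 2f(x₂) + ... + f(xₙ)]

x_0 = 1.2500, f(x_0) = 0.444444, coefficient = 1
x_1 = 1.5000, f(x_1) = 0.400000, coefficient = 4
x_2 = 1.7500, f(x_2) = 0.363636, coefficient = 2
x_3 = 2.0000, f(x_3) = 0.333333, coefficient = 4
x_4 = 2.2500, f(x_4) = 0.307692, coefficient = 2
x_5 = 2.5000, f(x_5) = 0.285714, coefficient = 4
x_6 = 2.7500, f(x_6) = 0.266667, coefficient = 2
x_7 = 3.0000, f(x_7) = 0.250000, coefficient = 4
x_8 = 3.2500, f(x_8) = 0.235294, coefficient = 1

I ≈ (0.250000/3) × 7.631920 = 0.635993
Exact value: 0.635989
Error: 0.000005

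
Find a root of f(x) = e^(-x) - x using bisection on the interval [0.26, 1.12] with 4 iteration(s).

f(x) = e^(-x) - x
Initial interval: [0.26, 1.12]

Iteration 1:
  c_1 = (0.260000 + 1.120000)/2 = 0.690000
  f(c_1) = f(0.690000) = -0.188424
  f(a) × f(c) < 0, new interval: [0.260000, 0.690000]
Iteration 2:
  c_2 = (0.260000 + 0.690000)/2 = 0.475000
  f(c_2) = f(0.475000) = 0.146885
  f(a) × f(c) ≥ 0, new interval: [0.475000, 0.690000]
Iteration 3:
  c_3 = (0.475000 + 0.690000)/2 = 0.582500
  f(c_3) = f(0.582500) = -0.024000
  f(a) × f(c) < 0, new interval: [0.475000, 0.582500]
Iteration 4:
  c_4 = (0.475000 + 0.582500)/2 = 0.528750
  f(c_4) = f(0.528750) = 0.060591
  f(a) × f(c) ≥ 0, new interval: [0.528750, 0.582500]

After 4 iteration(s), the approximation is c_4 = 0.528750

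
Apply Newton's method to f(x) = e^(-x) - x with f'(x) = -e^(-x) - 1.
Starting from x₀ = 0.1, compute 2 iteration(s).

f(x) = e^(-x) - x
f'(x) = -e^(-x) - 1
x₀ = 0.1

Newton-Raphson formula: x_{n+1} = x_n - f(x_n)/f'(x_n)

Iteration 1:
  f(0.100000) = 0.804837
  f'(0.100000) = -1.904837
  x_1 = 0.100000 - 0.804837/(-1.904837) = 0.522523
Iteration 2:
  f(0.522523) = 0.070500
  f'(0.522523) = -1.593023
  x_2 = 0.522523 - 0.070500/(-1.593023) = 0.566778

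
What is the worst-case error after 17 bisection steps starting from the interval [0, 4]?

Bisection error bound: |error| ≤ (b-a)/2^n
|error| ≤ (4 - 0)/2^17 = 4/2^17
|error| ≤ 0.0000305176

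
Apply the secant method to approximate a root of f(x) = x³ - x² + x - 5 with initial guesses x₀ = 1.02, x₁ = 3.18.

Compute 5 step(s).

f(x) = x³ - x² + x - 5
x₀ = 1.02, x₁ = 3.18

Secant formula: x_{n+1} = x_n - f(x_n)(x_n - x_{n-1})/(f(x_n) - f(x_{n-1}))

Iteration 1:
  f(1.020000) = -3.959192
  f(3.180000) = 20.225032
  x_2 = 3.180000 - 20.225032×(3.180000 - 1.020000)/(20.225032 - (-3.959192))
       = 1.373613
Iteration 2:
  f(3.180000) = 20.225032
  f(1.373613) = -2.921449
  x_3 = 1.373613 - (-2.921449)×(1.373613 - 3.180000)/(-2.921449 - 20.225032)
       = 1.601607
Iteration 3:
  f(1.373613) = -2.921449
  f(1.601607) = -1.855182
  x_4 = 1.601607 - (-1.855182)×(1.601607 - 1.373613)/(-1.855182 - (-2.921449))
       = 1.998291
Iteration 4:
  f(1.601607) = -1.855182
  f(1.998291) = 0.984635
  x_5 = 1.998291 - 0.984635×(1.998291 - 1.601607)/(0.984635 - (-1.855182))
       = 1.860751
Iteration 5:
  f(1.998291) = 0.984635
  f(1.860751) = -0.158989
  x_6 = 1.860751 - (-0.158989)×(1.860751 - 1.998291)/(-0.158989 - 0.984635)
       = 1.879872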